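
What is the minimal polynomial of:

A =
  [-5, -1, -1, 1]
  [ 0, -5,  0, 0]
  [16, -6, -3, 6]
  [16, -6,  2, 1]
x^3 + 7*x^2 - 5*x - 75

The characteristic polynomial is χ_A(x) = (x - 3)*(x + 5)^3, so the eigenvalues are known. The minimal polynomial is
  m_A(x) = Π_λ (x − λ)^{k_λ}
where k_λ is the size of the *largest* Jordan block for λ (equivalently, the smallest k with (A − λI)^k v = 0 for every generalised eigenvector v of λ).

  λ = -5: largest Jordan block has size 2, contributing (x + 5)^2
  λ = 3: largest Jordan block has size 1, contributing (x − 3)

So m_A(x) = (x - 3)*(x + 5)^2 = x^3 + 7*x^2 - 5*x - 75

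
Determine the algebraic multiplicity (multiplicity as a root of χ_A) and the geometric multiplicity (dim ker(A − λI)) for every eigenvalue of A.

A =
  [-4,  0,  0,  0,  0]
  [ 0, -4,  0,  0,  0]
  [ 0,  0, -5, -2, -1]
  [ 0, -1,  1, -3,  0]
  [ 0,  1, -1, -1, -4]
λ = -4: alg = 5, geom = 3

Step 1 — factor the characteristic polynomial to read off the algebraic multiplicities:
  χ_A(x) = (x + 4)^5

Step 2 — compute geometric multiplicities via the rank-nullity identity g(λ) = n − rank(A − λI):
  rank(A − (-4)·I) = 2, so dim ker(A − (-4)·I) = n − 2 = 3

Summary:
  λ = -4: algebraic multiplicity = 5, geometric multiplicity = 3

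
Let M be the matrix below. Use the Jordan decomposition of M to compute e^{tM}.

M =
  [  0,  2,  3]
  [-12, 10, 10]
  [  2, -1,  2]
e^{tM} =
  [-t^2*exp(4*t) - 4*t*exp(4*t) + exp(4*t), t^2*exp(4*t)/2 + 2*t*exp(4*t), t^2*exp(4*t) + 3*t*exp(4*t)]
  [-2*t^2*exp(4*t) - 12*t*exp(4*t), t^2*exp(4*t) + 6*t*exp(4*t) + exp(4*t), 2*t^2*exp(4*t) + 10*t*exp(4*t)]
  [2*t*exp(4*t), -t*exp(4*t), -2*t*exp(4*t) + exp(4*t)]

Strategy: write M = P · J · P⁻¹ where J is a Jordan canonical form, so e^{tM} = P · e^{tJ} · P⁻¹, and e^{tJ} can be computed block-by-block.

M has Jordan form
J =
  [4, 1, 0]
  [0, 4, 1]
  [0, 0, 4]
(up to reordering of blocks).

Per-block formulas:
  For a 3×3 Jordan block J_3(4): exp(t · J_3(4)) = e^(4t)·(I + t·N + (t^2/2)·N^2), where N is the 3×3 nilpotent shift.

After assembling e^{tJ} and conjugating by P, we get:

e^{tM} =
  [-t^2*exp(4*t) - 4*t*exp(4*t) + exp(4*t), t^2*exp(4*t)/2 + 2*t*exp(4*t), t^2*exp(4*t) + 3*t*exp(4*t)]
  [-2*t^2*exp(4*t) - 12*t*exp(4*t), t^2*exp(4*t) + 6*t*exp(4*t) + exp(4*t), 2*t^2*exp(4*t) + 10*t*exp(4*t)]
  [2*t*exp(4*t), -t*exp(4*t), -2*t*exp(4*t) + exp(4*t)]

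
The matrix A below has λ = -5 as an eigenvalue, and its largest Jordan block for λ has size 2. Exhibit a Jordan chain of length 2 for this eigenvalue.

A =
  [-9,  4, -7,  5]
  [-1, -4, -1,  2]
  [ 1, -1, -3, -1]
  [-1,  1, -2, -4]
A Jordan chain for λ = -5 of length 2:
v_1 = (-4, -1, 1, -1)ᵀ
v_2 = (1, 0, 0, 0)ᵀ

Let N = A − (-5)·I. We want v_2 with N^2 v_2 = 0 but N^1 v_2 ≠ 0; then v_{j-1} := N · v_j for j = 2, …, 2.

Pick v_2 = (1, 0, 0, 0)ᵀ.
Then v_1 = N · v_2 = (-4, -1, 1, -1)ᵀ.

Sanity check: (A − (-5)·I) v_1 = (0, 0, 0, 0)ᵀ = 0. ✓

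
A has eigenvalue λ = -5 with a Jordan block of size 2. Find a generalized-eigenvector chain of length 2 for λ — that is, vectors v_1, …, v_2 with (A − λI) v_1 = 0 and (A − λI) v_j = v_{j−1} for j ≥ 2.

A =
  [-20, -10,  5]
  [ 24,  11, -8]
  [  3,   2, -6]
A Jordan chain for λ = -5 of length 2:
v_1 = (-15, 24, 3)ᵀ
v_2 = (1, 0, 0)ᵀ

Let N = A − (-5)·I. We want v_2 with N^2 v_2 = 0 but N^1 v_2 ≠ 0; then v_{j-1} := N · v_j for j = 2, …, 2.

Pick v_2 = (1, 0, 0)ᵀ.
Then v_1 = N · v_2 = (-15, 24, 3)ᵀ.

Sanity check: (A − (-5)·I) v_1 = (0, 0, 0)ᵀ = 0. ✓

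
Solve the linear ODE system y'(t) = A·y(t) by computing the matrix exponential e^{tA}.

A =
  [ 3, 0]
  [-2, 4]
e^{tA} =
  [exp(3*t), 0]
  [-2*exp(4*t) + 2*exp(3*t), exp(4*t)]

Strategy: write A = P · J · P⁻¹ where J is a Jordan canonical form, so e^{tA} = P · e^{tJ} · P⁻¹, and e^{tJ} can be computed block-by-block.

A has Jordan form
J =
  [3, 0]
  [0, 4]
(up to reordering of blocks).

Per-block formulas:
  For a 1×1 block at λ = 4: exp(t · [4]) = [e^(4t)].
  For a 1×1 block at λ = 3: exp(t · [3]) = [e^(3t)].

After assembling e^{tJ} and conjugating by P, we get:

e^{tA} =
  [exp(3*t), 0]
  [-2*exp(4*t) + 2*exp(3*t), exp(4*t)]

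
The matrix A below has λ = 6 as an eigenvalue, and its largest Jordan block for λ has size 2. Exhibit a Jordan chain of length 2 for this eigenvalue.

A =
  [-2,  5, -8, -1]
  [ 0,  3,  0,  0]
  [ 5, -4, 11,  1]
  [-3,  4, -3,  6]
A Jordan chain for λ = 6 of length 2:
v_1 = (-1, 0, 1, 0)ᵀ
v_2 = (0, 0, 0, 1)ᵀ

Let N = A − (6)·I. We want v_2 with N^2 v_2 = 0 but N^1 v_2 ≠ 0; then v_{j-1} := N · v_j for j = 2, …, 2.

Pick v_2 = (0, 0, 0, 1)ᵀ.
Then v_1 = N · v_2 = (-1, 0, 1, 0)ᵀ.

Sanity check: (A − (6)·I) v_1 = (0, 0, 0, 0)ᵀ = 0. ✓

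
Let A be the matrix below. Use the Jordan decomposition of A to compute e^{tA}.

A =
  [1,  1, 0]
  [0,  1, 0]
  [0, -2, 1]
e^{tA} =
  [exp(t), t*exp(t), 0]
  [0, exp(t), 0]
  [0, -2*t*exp(t), exp(t)]

Strategy: write A = P · J · P⁻¹ where J is a Jordan canonical form, so e^{tA} = P · e^{tJ} · P⁻¹, and e^{tJ} can be computed block-by-block.

A has Jordan form
J =
  [1, 1, 0]
  [0, 1, 0]
  [0, 0, 1]
(up to reordering of blocks).

Per-block formulas:
  For a 1×1 block at λ = 1: exp(t · [1]) = [e^(1t)].
  For a 2×2 Jordan block J_2(1): exp(t · J_2(1)) = e^(1t)·(I + t·N), where N is the 2×2 nilpotent shift.

After assembling e^{tJ} and conjugating by P, we get:

e^{tA} =
  [exp(t), t*exp(t), 0]
  [0, exp(t), 0]
  [0, -2*t*exp(t), exp(t)]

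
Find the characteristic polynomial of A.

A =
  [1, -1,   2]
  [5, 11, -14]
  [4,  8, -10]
x^3 - 2*x^2

Expanding det(x·I − A) (e.g. by cofactor expansion or by noting that A is similar to its Jordan form J, which has the same characteristic polynomial as A) gives
  χ_A(x) = x^3 - 2*x^2
which factors as x^2*(x - 2). The eigenvalues (with algebraic multiplicities) are λ = 0 with multiplicity 2, λ = 2 with multiplicity 1.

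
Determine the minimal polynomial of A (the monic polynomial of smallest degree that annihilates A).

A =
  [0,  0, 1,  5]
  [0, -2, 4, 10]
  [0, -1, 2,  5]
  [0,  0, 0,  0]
x^3

The characteristic polynomial is χ_A(x) = x^4, so the eigenvalues are known. The minimal polynomial is
  m_A(x) = Π_λ (x − λ)^{k_λ}
where k_λ is the size of the *largest* Jordan block for λ (equivalently, the smallest k with (A − λI)^k v = 0 for every generalised eigenvector v of λ).

  λ = 0: largest Jordan block has size 3, contributing (x − 0)^3

So m_A(x) = x^3 = x^3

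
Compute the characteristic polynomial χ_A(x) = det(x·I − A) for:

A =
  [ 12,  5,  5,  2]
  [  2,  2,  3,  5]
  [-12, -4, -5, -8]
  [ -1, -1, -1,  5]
x^4 - 14*x^3 + 60*x^2 - 50*x - 125

Expanding det(x·I − A) (e.g. by cofactor expansion or by noting that A is similar to its Jordan form J, which has the same characteristic polynomial as A) gives
  χ_A(x) = x^4 - 14*x^3 + 60*x^2 - 50*x - 125
which factors as (x - 5)^3*(x + 1). The eigenvalues (with algebraic multiplicities) are λ = -1 with multiplicity 1, λ = 5 with multiplicity 3.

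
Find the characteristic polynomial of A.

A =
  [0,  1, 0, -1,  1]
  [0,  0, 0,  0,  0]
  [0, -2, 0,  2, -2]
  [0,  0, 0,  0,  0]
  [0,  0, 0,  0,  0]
x^5

Expanding det(x·I − A) (e.g. by cofactor expansion or by noting that A is similar to its Jordan form J, which has the same characteristic polynomial as A) gives
  χ_A(x) = x^5
which factors as x^5. The eigenvalues (with algebraic multiplicities) are λ = 0 with multiplicity 5.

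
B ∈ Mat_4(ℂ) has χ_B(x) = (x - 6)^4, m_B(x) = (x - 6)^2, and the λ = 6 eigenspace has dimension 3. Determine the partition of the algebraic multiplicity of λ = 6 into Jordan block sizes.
Block sizes for λ = 6: [2, 1, 1]

Step 1 — from the characteristic polynomial, algebraic multiplicity of λ = 6 is 4. From dim ker(B − (6)·I) = 3, there are exactly 3 Jordan blocks for λ = 6.
Step 2 — from the minimal polynomial, the factor (x − 6)^2 tells us the largest block for λ = 6 has size 2.
Step 3 — with total size 4, 3 blocks, and largest block 2, the block sizes (in nonincreasing order) are [2, 1, 1].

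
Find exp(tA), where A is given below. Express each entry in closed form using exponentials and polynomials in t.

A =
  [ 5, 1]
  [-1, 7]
e^{tA} =
  [-t*exp(6*t) + exp(6*t), t*exp(6*t)]
  [-t*exp(6*t), t*exp(6*t) + exp(6*t)]

Strategy: write A = P · J · P⁻¹ where J is a Jordan canonical form, so e^{tA} = P · e^{tJ} · P⁻¹, and e^{tJ} can be computed block-by-block.

A has Jordan form
J =
  [6, 1]
  [0, 6]
(up to reordering of blocks).

Per-block formulas:
  For a 2×2 Jordan block J_2(6): exp(t · J_2(6)) = e^(6t)·(I + t·N), where N is the 2×2 nilpotent shift.

After assembling e^{tJ} and conjugating by P, we get:

e^{tA} =
  [-t*exp(6*t) + exp(6*t), t*exp(6*t)]
  [-t*exp(6*t), t*exp(6*t) + exp(6*t)]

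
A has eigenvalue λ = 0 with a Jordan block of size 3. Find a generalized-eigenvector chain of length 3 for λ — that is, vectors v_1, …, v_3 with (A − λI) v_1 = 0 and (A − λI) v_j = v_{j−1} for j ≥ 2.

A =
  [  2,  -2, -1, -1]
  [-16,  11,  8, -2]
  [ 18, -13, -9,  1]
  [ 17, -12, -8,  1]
A Jordan chain for λ = 0 of length 3:
v_1 = (-1, -2, 1, 1)ᵀ
v_2 = (-2, -4, 2, 3)ᵀ
v_3 = (3, 4, 0, 0)ᵀ

Let N = A − (0)·I. We want v_3 with N^3 v_3 = 0 but N^2 v_3 ≠ 0; then v_{j-1} := N · v_j for j = 3, …, 2.

Pick v_3 = (3, 4, 0, 0)ᵀ.
Then v_2 = N · v_3 = (-2, -4, 2, 3)ᵀ.
Then v_1 = N · v_2 = (-1, -2, 1, 1)ᵀ.

Sanity check: (A − (0)·I) v_1 = (0, 0, 0, 0)ᵀ = 0. ✓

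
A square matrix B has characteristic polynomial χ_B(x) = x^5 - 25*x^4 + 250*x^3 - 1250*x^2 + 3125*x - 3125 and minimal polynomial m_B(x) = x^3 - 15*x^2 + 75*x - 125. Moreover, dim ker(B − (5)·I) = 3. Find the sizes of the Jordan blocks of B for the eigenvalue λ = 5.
Block sizes for λ = 5: [3, 1, 1]

Step 1 — from the characteristic polynomial, algebraic multiplicity of λ = 5 is 5. From dim ker(B − (5)·I) = 3, there are exactly 3 Jordan blocks for λ = 5.
Step 2 — from the minimal polynomial, the factor (x − 5)^3 tells us the largest block for λ = 5 has size 3.
Step 3 — with total size 5, 3 blocks, and largest block 3, the block sizes (in nonincreasing order) are [3, 1, 1].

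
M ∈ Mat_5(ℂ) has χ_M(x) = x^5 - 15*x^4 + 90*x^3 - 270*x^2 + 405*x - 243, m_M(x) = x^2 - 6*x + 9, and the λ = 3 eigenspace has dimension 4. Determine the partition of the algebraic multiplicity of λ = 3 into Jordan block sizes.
Block sizes for λ = 3: [2, 1, 1, 1]

Step 1 — from the characteristic polynomial, algebraic multiplicity of λ = 3 is 5. From dim ker(M − (3)·I) = 4, there are exactly 4 Jordan blocks for λ = 3.
Step 2 — from the minimal polynomial, the factor (x − 3)^2 tells us the largest block for λ = 3 has size 2.
Step 3 — with total size 5, 4 blocks, and largest block 2, the block sizes (in nonincreasing order) are [2, 1, 1, 1].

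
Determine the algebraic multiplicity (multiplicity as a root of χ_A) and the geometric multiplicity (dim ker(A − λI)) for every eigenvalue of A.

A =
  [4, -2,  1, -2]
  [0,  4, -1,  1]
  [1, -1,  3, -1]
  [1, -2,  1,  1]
λ = 3: alg = 4, geom = 2

Step 1 — factor the characteristic polynomial to read off the algebraic multiplicities:
  χ_A(x) = (x - 3)^4

Step 2 — compute geometric multiplicities via the rank-nullity identity g(λ) = n − rank(A − λI):
  rank(A − (3)·I) = 2, so dim ker(A − (3)·I) = n − 2 = 2

Summary:
  λ = 3: algebraic multiplicity = 4, geometric multiplicity = 2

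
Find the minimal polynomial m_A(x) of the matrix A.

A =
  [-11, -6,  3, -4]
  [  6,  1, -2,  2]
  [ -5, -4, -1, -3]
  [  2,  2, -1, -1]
x^3 + 9*x^2 + 27*x + 27

The characteristic polynomial is χ_A(x) = (x + 3)^4, so the eigenvalues are known. The minimal polynomial is
  m_A(x) = Π_λ (x − λ)^{k_λ}
where k_λ is the size of the *largest* Jordan block for λ (equivalently, the smallest k with (A − λI)^k v = 0 for every generalised eigenvector v of λ).

  λ = -3: largest Jordan block has size 3, contributing (x + 3)^3

So m_A(x) = (x + 3)^3 = x^3 + 9*x^2 + 27*x + 27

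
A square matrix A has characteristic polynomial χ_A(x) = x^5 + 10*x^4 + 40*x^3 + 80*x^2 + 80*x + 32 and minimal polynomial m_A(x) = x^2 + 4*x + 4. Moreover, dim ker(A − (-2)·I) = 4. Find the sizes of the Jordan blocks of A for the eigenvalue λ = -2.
Block sizes for λ = -2: [2, 1, 1, 1]

Step 1 — from the characteristic polynomial, algebraic multiplicity of λ = -2 is 5. From dim ker(A − (-2)·I) = 4, there are exactly 4 Jordan blocks for λ = -2.
Step 2 — from the minimal polynomial, the factor (x + 2)^2 tells us the largest block for λ = -2 has size 2.
Step 3 — with total size 5, 4 blocks, and largest block 2, the block sizes (in nonincreasing order) are [2, 1, 1, 1].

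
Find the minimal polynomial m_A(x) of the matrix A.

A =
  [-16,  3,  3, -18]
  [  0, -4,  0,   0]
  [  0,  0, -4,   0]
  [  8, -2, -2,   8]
x^2 + 8*x + 16

The characteristic polynomial is χ_A(x) = (x + 4)^4, so the eigenvalues are known. The minimal polynomial is
  m_A(x) = Π_λ (x − λ)^{k_λ}
where k_λ is the size of the *largest* Jordan block for λ (equivalently, the smallest k with (A − λI)^k v = 0 for every generalised eigenvector v of λ).

  λ = -4: largest Jordan block has size 2, contributing (x + 4)^2

So m_A(x) = (x + 4)^2 = x^2 + 8*x + 16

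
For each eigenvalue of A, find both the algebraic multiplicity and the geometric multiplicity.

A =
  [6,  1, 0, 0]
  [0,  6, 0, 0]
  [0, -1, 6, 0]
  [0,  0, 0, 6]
λ = 6: alg = 4, geom = 3

Step 1 — factor the characteristic polynomial to read off the algebraic multiplicities:
  χ_A(x) = (x - 6)^4

Step 2 — compute geometric multiplicities via the rank-nullity identity g(λ) = n − rank(A − λI):
  rank(A − (6)·I) = 1, so dim ker(A − (6)·I) = n − 1 = 3

Summary:
  λ = 6: algebraic multiplicity = 4, geometric multiplicity = 3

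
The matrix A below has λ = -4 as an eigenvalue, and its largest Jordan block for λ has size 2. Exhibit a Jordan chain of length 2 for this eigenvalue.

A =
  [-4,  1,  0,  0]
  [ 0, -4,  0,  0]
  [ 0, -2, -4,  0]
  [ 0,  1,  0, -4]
A Jordan chain for λ = -4 of length 2:
v_1 = (1, 0, -2, 1)ᵀ
v_2 = (0, 1, 0, 0)ᵀ

Let N = A − (-4)·I. We want v_2 with N^2 v_2 = 0 but N^1 v_2 ≠ 0; then v_{j-1} := N · v_j for j = 2, …, 2.

Pick v_2 = (0, 1, 0, 0)ᵀ.
Then v_1 = N · v_2 = (1, 0, -2, 1)ᵀ.

Sanity check: (A − (-4)·I) v_1 = (0, 0, 0, 0)ᵀ = 0. ✓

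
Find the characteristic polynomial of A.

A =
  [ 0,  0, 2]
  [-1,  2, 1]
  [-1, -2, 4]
x^3 - 6*x^2 + 12*x - 8

Expanding det(x·I − A) (e.g. by cofactor expansion or by noting that A is similar to its Jordan form J, which has the same characteristic polynomial as A) gives
  χ_A(x) = x^3 - 6*x^2 + 12*x - 8
which factors as (x - 2)^3. The eigenvalues (with algebraic multiplicities) are λ = 2 with multiplicity 3.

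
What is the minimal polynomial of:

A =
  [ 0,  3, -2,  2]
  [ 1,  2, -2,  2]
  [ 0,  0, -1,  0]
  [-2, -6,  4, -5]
x^2 + 2*x + 1

The characteristic polynomial is χ_A(x) = (x + 1)^4, so the eigenvalues are known. The minimal polynomial is
  m_A(x) = Π_λ (x − λ)^{k_λ}
where k_λ is the size of the *largest* Jordan block for λ (equivalently, the smallest k with (A − λI)^k v = 0 for every generalised eigenvector v of λ).

  λ = -1: largest Jordan block has size 2, contributing (x + 1)^2

So m_A(x) = (x + 1)^2 = x^2 + 2*x + 1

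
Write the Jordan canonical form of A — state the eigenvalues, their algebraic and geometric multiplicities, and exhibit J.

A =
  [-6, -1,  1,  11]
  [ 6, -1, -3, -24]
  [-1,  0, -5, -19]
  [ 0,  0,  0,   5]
J_3(-4) ⊕ J_1(5)

The characteristic polynomial is
  det(x·I − A) = x^4 + 7*x^3 - 12*x^2 - 176*x - 320 = (x - 5)*(x + 4)^3

Eigenvalues and multiplicities (the geometric multiplicity of λ is n − rank(A − λI), which equals the number of Jordan blocks for λ):
  λ = -4: algebraic multiplicity = 3, geometric multiplicity = 1
  λ = 5: algebraic multiplicity = 1, geometric multiplicity = 1

Determining the block sizes for each eigenvalue:
  λ = -4: one block (gm = 1), so the single block has size am = 3 → block sizes [3]
  λ = 5: one block (gm = 1), so the single block has size am = 1 → block sizes [1]

Assembling the blocks gives a Jordan form
J =
  [-4,  1,  0, 0]
  [ 0, -4,  1, 0]
  [ 0,  0, -4, 0]
  [ 0,  0,  0, 5]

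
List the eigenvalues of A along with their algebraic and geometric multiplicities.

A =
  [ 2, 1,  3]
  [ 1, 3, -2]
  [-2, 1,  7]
λ = 4: alg = 3, geom = 1

Step 1 — factor the characteristic polynomial to read off the algebraic multiplicities:
  χ_A(x) = (x - 4)^3

Step 2 — compute geometric multiplicities via the rank-nullity identity g(λ) = n − rank(A − λI):
  rank(A − (4)·I) = 2, so dim ker(A − (4)·I) = n − 2 = 1

Summary:
  λ = 4: algebraic multiplicity = 3, geometric multiplicity = 1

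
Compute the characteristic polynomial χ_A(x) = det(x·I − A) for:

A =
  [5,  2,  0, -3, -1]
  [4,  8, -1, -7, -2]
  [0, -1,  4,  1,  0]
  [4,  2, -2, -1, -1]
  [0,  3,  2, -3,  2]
x^5 - 18*x^4 + 129*x^3 - 460*x^2 + 816*x - 576

Expanding det(x·I − A) (e.g. by cofactor expansion or by noting that A is similar to its Jordan form J, which has the same characteristic polynomial as A) gives
  χ_A(x) = x^5 - 18*x^4 + 129*x^3 - 460*x^2 + 816*x - 576
which factors as (x - 4)^3*(x - 3)^2. The eigenvalues (with algebraic multiplicities) are λ = 3 with multiplicity 2, λ = 4 with multiplicity 3.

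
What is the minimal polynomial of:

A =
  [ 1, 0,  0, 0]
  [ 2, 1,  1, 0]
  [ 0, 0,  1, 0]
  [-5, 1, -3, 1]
x^3 - 3*x^2 + 3*x - 1

The characteristic polynomial is χ_A(x) = (x - 1)^4, so the eigenvalues are known. The minimal polynomial is
  m_A(x) = Π_λ (x − λ)^{k_λ}
where k_λ is the size of the *largest* Jordan block for λ (equivalently, the smallest k with (A − λI)^k v = 0 for every generalised eigenvector v of λ).

  λ = 1: largest Jordan block has size 3, contributing (x − 1)^3

So m_A(x) = (x - 1)^3 = x^3 - 3*x^2 + 3*x - 1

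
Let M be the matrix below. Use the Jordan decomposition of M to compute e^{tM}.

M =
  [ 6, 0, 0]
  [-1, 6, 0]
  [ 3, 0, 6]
e^{tM} =
  [exp(6*t), 0, 0]
  [-t*exp(6*t), exp(6*t), 0]
  [3*t*exp(6*t), 0, exp(6*t)]

Strategy: write M = P · J · P⁻¹ where J is a Jordan canonical form, so e^{tM} = P · e^{tJ} · P⁻¹, and e^{tJ} can be computed block-by-block.

M has Jordan form
J =
  [6, 1, 0]
  [0, 6, 0]
  [0, 0, 6]
(up to reordering of blocks).

Per-block formulas:
  For a 1×1 block at λ = 6: exp(t · [6]) = [e^(6t)].
  For a 2×2 Jordan block J_2(6): exp(t · J_2(6)) = e^(6t)·(I + t·N), where N is the 2×2 nilpotent shift.

After assembling e^{tJ} and conjugating by P, we get:

e^{tM} =
  [exp(6*t), 0, 0]
  [-t*exp(6*t), exp(6*t), 0]
  [3*t*exp(6*t), 0, exp(6*t)]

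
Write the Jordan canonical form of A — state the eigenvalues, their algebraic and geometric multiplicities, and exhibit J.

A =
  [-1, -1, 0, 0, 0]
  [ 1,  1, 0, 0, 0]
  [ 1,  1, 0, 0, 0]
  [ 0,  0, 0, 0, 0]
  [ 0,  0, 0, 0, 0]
J_2(0) ⊕ J_1(0) ⊕ J_1(0) ⊕ J_1(0)

The characteristic polynomial is
  det(x·I − A) = x^5

Eigenvalues and multiplicities (the geometric multiplicity of λ is n − rank(A − λI), which equals the number of Jordan blocks for λ):
  λ = 0: algebraic multiplicity = 5, geometric multiplicity = 4

Determining the block sizes for each eigenvalue:
  λ = 0: 4 blocks summing to 5 forces exactly one block of size 2 and the rest size 1 → block sizes [2, 1, 1, 1]

Assembling the blocks gives a Jordan form
J =
  [0, 1, 0, 0, 0]
  [0, 0, 0, 0, 0]
  [0, 0, 0, 0, 0]
  [0, 0, 0, 0, 0]
  [0, 0, 0, 0, 0]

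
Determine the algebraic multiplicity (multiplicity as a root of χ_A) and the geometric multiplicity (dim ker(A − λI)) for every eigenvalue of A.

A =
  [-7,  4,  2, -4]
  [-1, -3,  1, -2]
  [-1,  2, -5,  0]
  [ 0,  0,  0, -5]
λ = -5: alg = 4, geom = 2

Step 1 — factor the characteristic polynomial to read off the algebraic multiplicities:
  χ_A(x) = (x + 5)^4

Step 2 — compute geometric multiplicities via the rank-nullity identity g(λ) = n − rank(A − λI):
  rank(A − (-5)·I) = 2, so dim ker(A − (-5)·I) = n − 2 = 2

Summary:
  λ = -5: algebraic multiplicity = 4, geometric multiplicity = 2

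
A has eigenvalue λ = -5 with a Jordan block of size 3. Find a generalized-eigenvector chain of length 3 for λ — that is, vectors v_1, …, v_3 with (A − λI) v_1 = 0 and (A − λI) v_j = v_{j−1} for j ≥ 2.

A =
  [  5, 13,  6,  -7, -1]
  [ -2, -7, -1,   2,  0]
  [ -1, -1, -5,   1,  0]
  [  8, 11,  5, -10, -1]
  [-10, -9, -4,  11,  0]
A Jordan chain for λ = -5 of length 3:
v_1 = (-2, 1, 0, -1, 0)ᵀ
v_2 = (1, 0, -1, 1, -1)ᵀ
v_3 = (0, 1, -2, 0, 0)ᵀ

Let N = A − (-5)·I. We want v_3 with N^3 v_3 = 0 but N^2 v_3 ≠ 0; then v_{j-1} := N · v_j for j = 3, …, 2.

Pick v_3 = (0, 1, -2, 0, 0)ᵀ.
Then v_2 = N · v_3 = (1, 0, -1, 1, -1)ᵀ.
Then v_1 = N · v_2 = (-2, 1, 0, -1, 0)ᵀ.

Sanity check: (A − (-5)·I) v_1 = (0, 0, 0, 0, 0)ᵀ = 0. ✓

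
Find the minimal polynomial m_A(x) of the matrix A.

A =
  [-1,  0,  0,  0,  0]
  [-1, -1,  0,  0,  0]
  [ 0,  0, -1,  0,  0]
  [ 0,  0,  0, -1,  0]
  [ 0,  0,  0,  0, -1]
x^2 + 2*x + 1

The characteristic polynomial is χ_A(x) = (x + 1)^5, so the eigenvalues are known. The minimal polynomial is
  m_A(x) = Π_λ (x − λ)^{k_λ}
where k_λ is the size of the *largest* Jordan block for λ (equivalently, the smallest k with (A − λI)^k v = 0 for every generalised eigenvector v of λ).

  λ = -1: largest Jordan block has size 2, contributing (x + 1)^2

So m_A(x) = (x + 1)^2 = x^2 + 2*x + 1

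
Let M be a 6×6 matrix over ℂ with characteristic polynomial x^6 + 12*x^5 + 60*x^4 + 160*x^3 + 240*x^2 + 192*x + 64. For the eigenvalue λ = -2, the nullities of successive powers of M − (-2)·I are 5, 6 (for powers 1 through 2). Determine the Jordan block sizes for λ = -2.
Block sizes for λ = -2: [2, 1, 1, 1, 1]

From the dimensions of kernels of powers, the number of Jordan blocks of size at least j is d_j − d_{j−1} where d_j = dim ker(N^j) (with d_0 = 0). Computing the differences gives [5, 1].
The number of blocks of size exactly k is (#blocks of size ≥ k) − (#blocks of size ≥ k + 1), so the partition is: 4 block(s) of size 1, 1 block(s) of size 2.
In nonincreasing order the block sizes are [2, 1, 1, 1, 1].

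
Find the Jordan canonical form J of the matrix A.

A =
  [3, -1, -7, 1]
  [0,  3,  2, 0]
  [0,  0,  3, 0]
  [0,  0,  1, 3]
J_3(3) ⊕ J_1(3)

The characteristic polynomial is
  det(x·I − A) = x^4 - 12*x^3 + 54*x^2 - 108*x + 81 = (x - 3)^4

Eigenvalues and multiplicities (the geometric multiplicity of λ is n − rank(A − λI), which equals the number of Jordan blocks for λ):
  λ = 3: algebraic multiplicity = 4, geometric multiplicity = 2

Determining the block sizes for each eigenvalue:
  λ = 3: with am = 4 and gm = 2, the partition is not yet determined (e.g. several partitions of 4 into 2 parts exist). Let N = A − (3)·I. Computing rank(N^1) = 2, rank(N^2) = 1, rank(N^3) = 0; the number of blocks of size ≥ j is rank(N^{j−1}) − rank(N^j), giving [2, 1, 1]. So we have 1 block(s) of size 3, 1 block(s) of size 1 → block sizes [3, 1]

Assembling the blocks gives a Jordan form
J =
  [3, 1, 0, 0]
  [0, 3, 1, 0]
  [0, 0, 3, 0]
  [0, 0, 0, 3]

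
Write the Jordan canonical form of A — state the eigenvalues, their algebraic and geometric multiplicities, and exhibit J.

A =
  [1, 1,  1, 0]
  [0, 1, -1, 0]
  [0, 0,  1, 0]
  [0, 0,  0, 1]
J_3(1) ⊕ J_1(1)

The characteristic polynomial is
  det(x·I − A) = x^4 - 4*x^3 + 6*x^2 - 4*x + 1 = (x - 1)^4

Eigenvalues and multiplicities (the geometric multiplicity of λ is n − rank(A − λI), which equals the number of Jordan blocks for λ):
  λ = 1: algebraic multiplicity = 4, geometric multiplicity = 2

Determining the block sizes for each eigenvalue:
  λ = 1: with am = 4 and gm = 2, the partition is not yet determined (e.g. several partitions of 4 into 2 parts exist). Let N = A − (1)·I. Computing rank(N^1) = 2, rank(N^2) = 1, rank(N^3) = 0; the number of blocks of size ≥ j is rank(N^{j−1}) − rank(N^j), giving [2, 1, 1]. So we have 1 block(s) of size 3, 1 block(s) of size 1 → block sizes [3, 1]

Assembling the blocks gives a Jordan form
J =
  [1, 1, 0, 0]
  [0, 1, 1, 0]
  [0, 0, 1, 0]
  [0, 0, 0, 1]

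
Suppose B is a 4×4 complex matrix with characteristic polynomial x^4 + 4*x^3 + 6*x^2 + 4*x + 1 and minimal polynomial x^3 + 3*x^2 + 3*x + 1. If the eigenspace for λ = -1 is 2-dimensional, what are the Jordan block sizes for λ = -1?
Block sizes for λ = -1: [3, 1]

Step 1 — from the characteristic polynomial, algebraic multiplicity of λ = -1 is 4. From dim ker(B − (-1)·I) = 2, there are exactly 2 Jordan blocks for λ = -1.
Step 2 — from the minimal polynomial, the factor (x + 1)^3 tells us the largest block for λ = -1 has size 3.
Step 3 — with total size 4, 2 blocks, and largest block 3, the block sizes (in nonincreasing order) are [3, 1].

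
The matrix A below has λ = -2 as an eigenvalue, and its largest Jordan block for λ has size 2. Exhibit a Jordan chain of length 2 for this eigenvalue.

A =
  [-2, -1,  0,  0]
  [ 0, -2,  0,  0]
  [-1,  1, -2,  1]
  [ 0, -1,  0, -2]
A Jordan chain for λ = -2 of length 2:
v_1 = (0, 0, -1, 0)ᵀ
v_2 = (1, 0, 0, 0)ᵀ

Let N = A − (-2)·I. We want v_2 with N^2 v_2 = 0 but N^1 v_2 ≠ 0; then v_{j-1} := N · v_j for j = 2, …, 2.

Pick v_2 = (1, 0, 0, 0)ᵀ.
Then v_1 = N · v_2 = (0, 0, -1, 0)ᵀ.

Sanity check: (A − (-2)·I) v_1 = (0, 0, 0, 0)ᵀ = 0. ✓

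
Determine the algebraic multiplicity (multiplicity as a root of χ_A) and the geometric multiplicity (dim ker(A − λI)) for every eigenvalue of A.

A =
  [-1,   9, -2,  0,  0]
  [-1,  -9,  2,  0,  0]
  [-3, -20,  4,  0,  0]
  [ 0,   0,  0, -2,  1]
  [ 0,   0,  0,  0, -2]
λ = -2: alg = 5, geom = 2

Step 1 — factor the characteristic polynomial to read off the algebraic multiplicities:
  χ_A(x) = (x + 2)^5

Step 2 — compute geometric multiplicities via the rank-nullity identity g(λ) = n − rank(A − λI):
  rank(A − (-2)·I) = 3, so dim ker(A − (-2)·I) = n − 3 = 2

Summary:
  λ = -2: algebraic multiplicity = 5, geometric multiplicity = 2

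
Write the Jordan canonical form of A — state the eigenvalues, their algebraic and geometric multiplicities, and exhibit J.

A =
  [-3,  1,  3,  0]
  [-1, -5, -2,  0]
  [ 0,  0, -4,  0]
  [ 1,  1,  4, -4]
J_3(-4) ⊕ J_1(-4)

The characteristic polynomial is
  det(x·I − A) = x^4 + 16*x^3 + 96*x^2 + 256*x + 256 = (x + 4)^4

Eigenvalues and multiplicities (the geometric multiplicity of λ is n − rank(A − λI), which equals the number of Jordan blocks for λ):
  λ = -4: algebraic multiplicity = 4, geometric multiplicity = 2

Determining the block sizes for each eigenvalue:
  λ = -4: with am = 4 and gm = 2, the partition is not yet determined (e.g. several partitions of 4 into 2 parts exist). Let N = A − (-4)·I. Computing rank(N^1) = 2, rank(N^2) = 1, rank(N^3) = 0; the number of blocks of size ≥ j is rank(N^{j−1}) − rank(N^j), giving [2, 1, 1]. So we have 1 block(s) of size 3, 1 block(s) of size 1 → block sizes [3, 1]

Assembling the blocks gives a Jordan form
J =
  [-4,  1,  0,  0]
  [ 0, -4,  1,  0]
  [ 0,  0, -4,  0]
  [ 0,  0,  0, -4]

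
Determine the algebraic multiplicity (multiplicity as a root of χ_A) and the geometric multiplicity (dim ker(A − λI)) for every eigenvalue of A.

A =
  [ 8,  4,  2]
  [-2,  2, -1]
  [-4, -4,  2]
λ = 4: alg = 3, geom = 2

Step 1 — factor the characteristic polynomial to read off the algebraic multiplicities:
  χ_A(x) = (x - 4)^3

Step 2 — compute geometric multiplicities via the rank-nullity identity g(λ) = n − rank(A − λI):
  rank(A − (4)·I) = 1, so dim ker(A − (4)·I) = n − 1 = 2

Summary:
  λ = 4: algebraic multiplicity = 3, geometric multiplicity = 2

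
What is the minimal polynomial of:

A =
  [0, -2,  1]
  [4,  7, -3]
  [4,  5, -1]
x^3 - 6*x^2 + 12*x - 8

The characteristic polynomial is χ_A(x) = (x - 2)^3, so the eigenvalues are known. The minimal polynomial is
  m_A(x) = Π_λ (x − λ)^{k_λ}
where k_λ is the size of the *largest* Jordan block for λ (equivalently, the smallest k with (A − λI)^k v = 0 for every generalised eigenvector v of λ).

  λ = 2: largest Jordan block has size 3, contributing (x − 2)^3

So m_A(x) = (x - 2)^3 = x^3 - 6*x^2 + 12*x - 8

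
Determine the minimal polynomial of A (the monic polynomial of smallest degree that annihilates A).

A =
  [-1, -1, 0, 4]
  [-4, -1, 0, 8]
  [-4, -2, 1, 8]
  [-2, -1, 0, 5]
x^2 - 2*x + 1

The characteristic polynomial is χ_A(x) = (x - 1)^4, so the eigenvalues are known. The minimal polynomial is
  m_A(x) = Π_λ (x − λ)^{k_λ}
where k_λ is the size of the *largest* Jordan block for λ (equivalently, the smallest k with (A − λI)^k v = 0 for every generalised eigenvector v of λ).

  λ = 1: largest Jordan block has size 2, contributing (x − 1)^2

So m_A(x) = (x - 1)^2 = x^2 - 2*x + 1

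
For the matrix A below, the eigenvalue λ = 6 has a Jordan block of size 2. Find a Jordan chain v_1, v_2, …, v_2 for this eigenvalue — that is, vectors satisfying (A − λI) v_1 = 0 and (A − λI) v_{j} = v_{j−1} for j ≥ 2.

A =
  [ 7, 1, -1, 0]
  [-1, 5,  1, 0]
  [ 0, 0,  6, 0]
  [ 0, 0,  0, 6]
A Jordan chain for λ = 6 of length 2:
v_1 = (1, -1, 0, 0)ᵀ
v_2 = (1, 0, 0, 0)ᵀ

Let N = A − (6)·I. We want v_2 with N^2 v_2 = 0 but N^1 v_2 ≠ 0; then v_{j-1} := N · v_j for j = 2, …, 2.

Pick v_2 = (1, 0, 0, 0)ᵀ.
Then v_1 = N · v_2 = (1, -1, 0, 0)ᵀ.

Sanity check: (A − (6)·I) v_1 = (0, 0, 0, 0)ᵀ = 0. ✓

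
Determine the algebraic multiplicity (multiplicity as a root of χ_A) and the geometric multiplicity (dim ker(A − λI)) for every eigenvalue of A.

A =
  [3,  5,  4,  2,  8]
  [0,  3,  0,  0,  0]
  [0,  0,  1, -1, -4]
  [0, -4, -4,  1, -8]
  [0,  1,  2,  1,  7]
λ = 3: alg = 5, geom = 3

Step 1 — factor the characteristic polynomial to read off the algebraic multiplicities:
  χ_A(x) = (x - 3)^5

Step 2 — compute geometric multiplicities via the rank-nullity identity g(λ) = n − rank(A − λI):
  rank(A − (3)·I) = 2, so dim ker(A − (3)·I) = n − 2 = 3

Summary:
  λ = 3: algebraic multiplicity = 5, geometric multiplicity = 3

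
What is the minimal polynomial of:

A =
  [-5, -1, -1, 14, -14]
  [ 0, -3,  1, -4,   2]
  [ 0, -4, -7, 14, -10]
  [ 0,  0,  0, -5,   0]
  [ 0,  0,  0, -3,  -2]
x^4 + 17*x^3 + 105*x^2 + 275*x + 250

The characteristic polynomial is χ_A(x) = (x + 2)*(x + 5)^4, so the eigenvalues are known. The minimal polynomial is
  m_A(x) = Π_λ (x − λ)^{k_λ}
where k_λ is the size of the *largest* Jordan block for λ (equivalently, the smallest k with (A − λI)^k v = 0 for every generalised eigenvector v of λ).

  λ = -5: largest Jordan block has size 3, contributing (x + 5)^3
  λ = -2: largest Jordan block has size 1, contributing (x + 2)

So m_A(x) = (x + 2)*(x + 5)^3 = x^4 + 17*x^3 + 105*x^2 + 275*x + 250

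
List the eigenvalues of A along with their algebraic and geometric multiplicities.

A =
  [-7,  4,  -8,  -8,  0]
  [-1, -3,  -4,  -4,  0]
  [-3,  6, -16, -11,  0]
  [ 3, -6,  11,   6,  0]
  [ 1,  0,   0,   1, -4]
λ = -5: alg = 4, geom = 2; λ = -4: alg = 1, geom = 1

Step 1 — factor the characteristic polynomial to read off the algebraic multiplicities:
  χ_A(x) = (x + 4)*(x + 5)^4

Step 2 — compute geometric multiplicities via the rank-nullity identity g(λ) = n − rank(A − λI):
  rank(A − (-5)·I) = 3, so dim ker(A − (-5)·I) = n − 3 = 2
  rank(A − (-4)·I) = 4, so dim ker(A − (-4)·I) = n − 4 = 1

Summary:
  λ = -5: algebraic multiplicity = 4, geometric multiplicity = 2
  λ = -4: algebraic multiplicity = 1, geometric multiplicity = 1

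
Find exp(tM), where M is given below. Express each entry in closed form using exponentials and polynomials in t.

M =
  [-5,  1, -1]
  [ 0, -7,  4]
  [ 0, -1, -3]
e^{tM} =
  [exp(-5*t), -t^2*exp(-5*t)/2 + t*exp(-5*t), t^2*exp(-5*t) - t*exp(-5*t)]
  [0, -2*t*exp(-5*t) + exp(-5*t), 4*t*exp(-5*t)]
  [0, -t*exp(-5*t), 2*t*exp(-5*t) + exp(-5*t)]

Strategy: write M = P · J · P⁻¹ where J is a Jordan canonical form, so e^{tM} = P · e^{tJ} · P⁻¹, and e^{tJ} can be computed block-by-block.

M has Jordan form
J =
  [-5,  1,  0]
  [ 0, -5,  1]
  [ 0,  0, -5]
(up to reordering of blocks).

Per-block formulas:
  For a 3×3 Jordan block J_3(-5): exp(t · J_3(-5)) = e^(-5t)·(I + t·N + (t^2/2)·N^2), where N is the 3×3 nilpotent shift.

After assembling e^{tJ} and conjugating by P, we get:

e^{tM} =
  [exp(-5*t), -t^2*exp(-5*t)/2 + t*exp(-5*t), t^2*exp(-5*t) - t*exp(-5*t)]
  [0, -2*t*exp(-5*t) + exp(-5*t), 4*t*exp(-5*t)]
  [0, -t*exp(-5*t), 2*t*exp(-5*t) + exp(-5*t)]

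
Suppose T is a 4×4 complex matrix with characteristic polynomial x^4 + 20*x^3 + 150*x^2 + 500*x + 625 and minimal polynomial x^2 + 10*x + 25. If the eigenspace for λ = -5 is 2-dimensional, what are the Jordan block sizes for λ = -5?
Block sizes for λ = -5: [2, 2]

Step 1 — from the characteristic polynomial, algebraic multiplicity of λ = -5 is 4. From dim ker(T − (-5)·I) = 2, there are exactly 2 Jordan blocks for λ = -5.
Step 2 — from the minimal polynomial, the factor (x + 5)^2 tells us the largest block for λ = -5 has size 2.
Step 3 — with total size 4, 2 blocks, and largest block 2, the block sizes (in nonincreasing order) are [2, 2].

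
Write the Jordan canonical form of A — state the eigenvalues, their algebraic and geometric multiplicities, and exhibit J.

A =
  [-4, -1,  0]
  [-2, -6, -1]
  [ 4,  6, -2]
J_3(-4)

The characteristic polynomial is
  det(x·I − A) = x^3 + 12*x^2 + 48*x + 64 = (x + 4)^3

Eigenvalues and multiplicities (the geometric multiplicity of λ is n − rank(A − λI), which equals the number of Jordan blocks for λ):
  λ = -4: algebraic multiplicity = 3, geometric multiplicity = 1

Determining the block sizes for each eigenvalue:
  λ = -4: one block (gm = 1), so the single block has size am = 3 → block sizes [3]

Assembling the blocks gives a Jordan form
J =
  [-4,  1,  0]
  [ 0, -4,  1]
  [ 0,  0, -4]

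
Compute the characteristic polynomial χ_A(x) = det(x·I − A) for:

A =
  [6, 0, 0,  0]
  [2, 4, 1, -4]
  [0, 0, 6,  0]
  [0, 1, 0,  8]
x^4 - 24*x^3 + 216*x^2 - 864*x + 1296

Expanding det(x·I − A) (e.g. by cofactor expansion or by noting that A is similar to its Jordan form J, which has the same characteristic polynomial as A) gives
  χ_A(x) = x^4 - 24*x^3 + 216*x^2 - 864*x + 1296
which factors as (x - 6)^4. The eigenvalues (with algebraic multiplicities) are λ = 6 with multiplicity 4.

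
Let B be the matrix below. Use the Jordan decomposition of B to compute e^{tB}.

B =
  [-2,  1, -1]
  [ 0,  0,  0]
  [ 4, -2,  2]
e^{tB} =
  [1 - 2*t, t, -t]
  [0, 1, 0]
  [4*t, -2*t, 2*t + 1]

Strategy: write B = P · J · P⁻¹ where J is a Jordan canonical form, so e^{tB} = P · e^{tJ} · P⁻¹, and e^{tJ} can be computed block-by-block.

B has Jordan form
J =
  [0, 1, 0]
  [0, 0, 0]
  [0, 0, 0]
(up to reordering of blocks).

Per-block formulas:
  For a 2×2 Jordan block J_2(0): exp(t · J_2(0)) = e^(0t)·(I + t·N), where N is the 2×2 nilpotent shift.
  For a 1×1 block at λ = 0: exp(t · [0]) = [e^(0t)].

After assembling e^{tJ} and conjugating by P, we get:

e^{tB} =
  [1 - 2*t, t, -t]
  [0, 1, 0]
  [4*t, -2*t, 2*t + 1]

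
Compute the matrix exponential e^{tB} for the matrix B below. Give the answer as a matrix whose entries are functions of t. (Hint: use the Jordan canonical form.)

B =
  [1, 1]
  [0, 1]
e^{tB} =
  [exp(t), t*exp(t)]
  [0, exp(t)]

Strategy: write B = P · J · P⁻¹ where J is a Jordan canonical form, so e^{tB} = P · e^{tJ} · P⁻¹, and e^{tJ} can be computed block-by-block.

B has Jordan form
J =
  [1, 1]
  [0, 1]
(up to reordering of blocks).

Per-block formulas:
  For a 2×2 Jordan block J_2(1): exp(t · J_2(1)) = e^(1t)·(I + t·N), where N is the 2×2 nilpotent shift.

After assembling e^{tJ} and conjugating by P, we get:

e^{tB} =
  [exp(t), t*exp(t)]
  [0, exp(t)]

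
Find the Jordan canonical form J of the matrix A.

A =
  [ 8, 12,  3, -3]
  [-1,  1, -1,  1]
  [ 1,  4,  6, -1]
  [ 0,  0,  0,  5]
J_2(5) ⊕ J_1(5) ⊕ J_1(5)

The characteristic polynomial is
  det(x·I − A) = x^4 - 20*x^3 + 150*x^2 - 500*x + 625 = (x - 5)^4

Eigenvalues and multiplicities (the geometric multiplicity of λ is n − rank(A − λI), which equals the number of Jordan blocks for λ):
  λ = 5: algebraic multiplicity = 4, geometric multiplicity = 3

Determining the block sizes for each eigenvalue:
  λ = 5: 3 blocks summing to 4 forces exactly one block of size 2 and the rest size 1 → block sizes [2, 1, 1]

Assembling the blocks gives a Jordan form
J =
  [5, 1, 0, 0]
  [0, 5, 0, 0]
  [0, 0, 5, 0]
  [0, 0, 0, 5]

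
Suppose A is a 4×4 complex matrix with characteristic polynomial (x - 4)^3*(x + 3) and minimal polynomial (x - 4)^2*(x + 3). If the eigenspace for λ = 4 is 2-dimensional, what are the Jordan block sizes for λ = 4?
Block sizes for λ = 4: [2, 1]

Step 1 — from the characteristic polynomial, algebraic multiplicity of λ = 4 is 3. From dim ker(A − (4)·I) = 2, there are exactly 2 Jordan blocks for λ = 4.
Step 2 — from the minimal polynomial, the factor (x − 4)^2 tells us the largest block for λ = 4 has size 2.
Step 3 — with total size 3, 2 blocks, and largest block 2, the block sizes (in nonincreasing order) are [2, 1].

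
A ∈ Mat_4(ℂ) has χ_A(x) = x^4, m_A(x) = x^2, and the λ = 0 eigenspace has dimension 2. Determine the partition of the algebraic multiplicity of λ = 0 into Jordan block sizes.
Block sizes for λ = 0: [2, 2]

Step 1 — from the characteristic polynomial, algebraic multiplicity of λ = 0 is 4. From dim ker(A − (0)·I) = 2, there are exactly 2 Jordan blocks for λ = 0.
Step 2 — from the minimal polynomial, the factor (x − 0)^2 tells us the largest block for λ = 0 has size 2.
Step 3 — with total size 4, 2 blocks, and largest block 2, the block sizes (in nonincreasing order) are [2, 2].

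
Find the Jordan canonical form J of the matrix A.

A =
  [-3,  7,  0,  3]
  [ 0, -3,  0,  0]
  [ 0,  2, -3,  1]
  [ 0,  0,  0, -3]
J_2(-3) ⊕ J_2(-3)

The characteristic polynomial is
  det(x·I − A) = x^4 + 12*x^3 + 54*x^2 + 108*x + 81 = (x + 3)^4

Eigenvalues and multiplicities (the geometric multiplicity of λ is n − rank(A − λI), which equals the number of Jordan blocks for λ):
  λ = -3: algebraic multiplicity = 4, geometric multiplicity = 2

Determining the block sizes for each eigenvalue:
  λ = -3: with am = 4 and gm = 2, the partition is not yet determined (e.g. several partitions of 4 into 2 parts exist). Let N = A − (-3)·I. Computing rank(N^1) = 2, rank(N^2) = 0; the number of blocks of size ≥ j is rank(N^{j−1}) − rank(N^j), giving [2, 2]. So we have 2 block(s) of size 2 → block sizes [2, 2]

Assembling the blocks gives a Jordan form
J =
  [-3,  1,  0,  0]
  [ 0, -3,  0,  0]
  [ 0,  0, -3,  1]
  [ 0,  0,  0, -3]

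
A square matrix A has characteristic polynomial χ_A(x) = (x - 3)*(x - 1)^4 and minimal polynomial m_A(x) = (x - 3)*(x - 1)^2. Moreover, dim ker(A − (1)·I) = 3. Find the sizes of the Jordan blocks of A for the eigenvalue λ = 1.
Block sizes for λ = 1: [2, 1, 1]

Step 1 — from the characteristic polynomial, algebraic multiplicity of λ = 1 is 4. From dim ker(A − (1)·I) = 3, there are exactly 3 Jordan blocks for λ = 1.
Step 2 — from the minimal polynomial, the factor (x − 1)^2 tells us the largest block for λ = 1 has size 2.
Step 3 — with total size 4, 3 blocks, and largest block 2, the block sizes (in nonincreasing order) are [2, 1, 1].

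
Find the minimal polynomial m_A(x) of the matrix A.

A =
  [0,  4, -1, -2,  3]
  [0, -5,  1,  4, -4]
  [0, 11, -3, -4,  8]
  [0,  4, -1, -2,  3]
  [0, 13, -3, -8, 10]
x^2

The characteristic polynomial is χ_A(x) = x^5, so the eigenvalues are known. The minimal polynomial is
  m_A(x) = Π_λ (x − λ)^{k_λ}
where k_λ is the size of the *largest* Jordan block for λ (equivalently, the smallest k with (A − λI)^k v = 0 for every generalised eigenvector v of λ).

  λ = 0: largest Jordan block has size 2, contributing (x − 0)^2

So m_A(x) = x^2 = x^2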